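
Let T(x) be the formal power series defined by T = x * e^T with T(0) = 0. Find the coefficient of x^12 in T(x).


Apply the Lagrange inversion formula: if T = x * phi(T) with phi(t) = e^t, then
[x^n] T = (1/n) [t^(n-1)] phi(t)^n = (1/n) [t^(n-1)] e^(n t) = (1/n) * n^(n-1) / (n-1)! = n^(n-1) / n!.
When c = 1 this is the Cayley count of rooted labeled trees on n vertices, divided by n!.
For n = 12: 12^11 / 12! = 743008370688/479001600 = 2985984/1925.

2985984/1925


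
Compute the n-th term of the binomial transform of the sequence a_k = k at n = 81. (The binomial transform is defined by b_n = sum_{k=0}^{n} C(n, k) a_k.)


With a_k = k, b_n = sum_{k=0}^{n} C(n, k) k. Using k * C(n, k) = n * C(n-1, k-1) gives b_n = n * sum_{k>=1} C(n-1, k-1) = n * 2^(n-1).
For n = 81: 81 * 2^80 = 81 * 1208925819614629174706176 = 97922991388784963151200256.

97922991388784963151200256


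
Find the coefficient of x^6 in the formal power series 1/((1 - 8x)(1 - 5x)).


By partial fractions or Cauchy convolution:
The coefficient equals sum_{k=0}^{6} 8^k * 5^(6-k).
= 673009

673009


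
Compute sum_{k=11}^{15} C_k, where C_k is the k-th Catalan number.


C_11 through C_15: 58786, 208012, 742900, 2674440, 9694845
Sum = 58786 + 208012 + 742900 + 2674440 + 9694845
= 13378983

13378983


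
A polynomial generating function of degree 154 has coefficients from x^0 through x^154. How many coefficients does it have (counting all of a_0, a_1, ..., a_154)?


A polynomial of degree 154 takes the form a_0 + a_1 x + ... + a_154 x^154.
The number of coefficients is 154 + 1 = 155.

155


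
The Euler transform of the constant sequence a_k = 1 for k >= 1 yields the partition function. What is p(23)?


The Euler transform converts the sequence a_k = 1 into the number of integer partitions.
Using the recurrence or dynamic programming:
p(23) = 1255

1255


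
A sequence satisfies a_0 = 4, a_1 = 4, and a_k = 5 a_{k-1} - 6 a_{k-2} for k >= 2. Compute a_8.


The characteristic equation is t^2 - 5 t + 6 = 0, with roots r_1 = 3 and r_2 = 2 (so c_1 = r_1 + r_2, c_2 = -r_1 r_2 as required).
One can use the closed form a_n = A r_1^n + B r_2^n, but direct iteration is more reliable:
a_0 = 4, a_1 = 4, a_2 = -4, a_3 = -44, a_4 = -196, a_5 = -716, a_6 = -2404, a_7 = -7724, a_8 = -24196.
So a_8 = -24196.

-24196


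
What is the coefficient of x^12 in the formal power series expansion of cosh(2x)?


The Maclaurin series is cosh(t) = sum_{m>=0} t^(2m) / (2m)!, so substituting t = 2x, only even powers of x are nonzero, with coefficient of x^(2m) equal to 2^(2m) / (2m)!.
For x^12 the coefficient is 2^12/12! = 4096/479001600 = 4/467775.

4/467775


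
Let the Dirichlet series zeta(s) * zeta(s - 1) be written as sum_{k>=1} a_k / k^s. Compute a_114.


Convolution gives a_k = sum_{d | k} d * 1 = sum_{d | k} d = sigma(k), the sum of positive divisors of k.
For k = 114, the divisors are 1, 2, 3, 6, 19, 38, 57, 114, so
sigma(114) = 1 + 2 + 3 + 6 + 19 + 38 + 57 + 114 = 240.

240


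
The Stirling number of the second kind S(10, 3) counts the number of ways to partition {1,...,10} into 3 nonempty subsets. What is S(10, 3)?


Using the explicit formula S(n,k) = (1/k!) sum_{j=0}^{k} (-1)^(k-j) C(k,j) j^n:
S(10, 3) = 9330
Equivalently, S(n,k) is n! times the coefficient of x^n in the EGF (e^x - 1)^k / k!.

9330


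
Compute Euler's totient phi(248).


phi(n) counts integers in [1, n] coprime to n. Using the multiplicative formula phi(n) = n * prod_{p | n} (1 - 1/p):
248 = 2^3 * 31, so
phi(248) = 248 * (1 - 1/2) * (1 - 1/31) = 120.

120


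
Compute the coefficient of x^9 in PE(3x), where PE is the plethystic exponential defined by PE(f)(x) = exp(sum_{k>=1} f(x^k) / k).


With f(x) = 3x, the exponent is sum_{k>=1} 3 x^k / k = 3 * (-ln(1 - x)). Exponentiating:
PE(3x) = exp(-3 ln(1 - x)) = 1/(1 - x)^3.
By the negative binomial expansion, [x^n] 1/(1 - x)^3 = C(n + 2, 2).
For n = 9: C(11, 2) = 55.

55


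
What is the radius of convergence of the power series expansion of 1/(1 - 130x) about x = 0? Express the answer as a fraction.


Expanding 1/(1 - 130x) = sum_{k>=0} 130^k x^k, the series converges when |130x| < 1, i.e., |x| < 1/130.
So the radius of convergence is 1/130 = 1/130.

1/130


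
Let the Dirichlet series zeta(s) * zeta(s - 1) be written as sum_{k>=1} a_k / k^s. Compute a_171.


Convolution gives a_k = sum_{d | k} d * 1 = sum_{d | k} d = sigma(k), the sum of positive divisors of k.
For k = 171, the divisors are 1, 3, 9, 19, 57, 171, so
sigma(171) = 1 + 3 + 9 + 19 + 57 + 171 = 260.

260


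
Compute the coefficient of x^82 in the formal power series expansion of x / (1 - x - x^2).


Let f(x) = sum_{k>=0} a_k x^k. Multiplying f(x) * (1 - x - x^2) = x and matching coefficients gives a_0 = 0, a_1 = 1, and a_k = a_{k-1} + a_{k-2} for k >= 2. These are the Fibonacci numbers F_k.
Iterating from F_0 = 0, F_1 = 1:
F_0=0, F_1=1, F_2=1, F_3=2, F_4=3, F_5=5, F_6=8, F_7=13, F_8=21, F_9=34, ...
F_82 = 61305790721611591.

61305790721611591


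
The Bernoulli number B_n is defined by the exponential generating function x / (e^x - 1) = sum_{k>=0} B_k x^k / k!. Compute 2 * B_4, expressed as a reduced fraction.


Bernoulli numbers can also be computed recursively via B_0 = 1 and sum_{j=0}^{m} C(m+1, j) B_j = 0 for m >= 1. Odd-index Bernoulli numbers vanish for k >= 3.
Computing B_4 = -1/30, so 2 * B_4 = 2 * -1/30 = -1/15.

-1/15


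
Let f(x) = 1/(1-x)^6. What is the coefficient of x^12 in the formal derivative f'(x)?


Differentiate: d/dx [ 1/(1-x)^r ] = r / (1-x)^(r+1).
Here r = 6, so f'(x) = 6 / (1-x)^7.
The expansion of 1/(1-x)^(r+1) has coefficient of x^n equal to C(n+r, r).
So the coefficient of x^12 in f'(x) is
6 * C(18, 6) = 6 * 18564 = 111384

111384


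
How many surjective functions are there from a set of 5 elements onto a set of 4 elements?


By inclusion-exclusion on which target elements are missed, the number of surjections from an n-set onto a k-set is
surj(n, k) = sum_{j=0}^{k} (-1)^j C(k, j) (k - j)^n.
Equivalently surj(n, k) = k! * S(n, k), where S(n, k) is the Stirling number of the second kind.
For n = 5, k = 4:
S(5, 4) = 10, so
surj = 4! * 10 = 24 * 10 = 240.

240


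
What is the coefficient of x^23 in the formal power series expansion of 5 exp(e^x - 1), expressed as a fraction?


exp(e^x - 1) is the exponential generating function for the Bell numbers Bell_k: exp(e^x - 1) = sum_{k>=0} Bell_k x^k / k!.
So the coefficient of x^23 in 5 exp(e^x - 1) is 5 Bell_23 / 23!.
Computing: Bell_23 = 44152005855084346 and 23! = 25852016738884976640000, giving
5 * 44152005855084346/25852016738884976640000 = 22076002927542173/2585201673888497664000.

22076002927542173/2585201673888497664000


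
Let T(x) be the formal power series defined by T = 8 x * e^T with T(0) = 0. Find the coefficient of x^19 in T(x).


Apply the Lagrange inversion formula: if T = 8 x * phi(T) with phi(t) = e^t, then
[x^n] T = 8^n * (1/n) [t^(n-1)] phi(t)^n = 8^n * (1/n) [t^(n-1)] e^(n t) = 8^n * (1/n) * n^(n-1) / (n-1)! = 8^n * n^(n-1) / n!.
When c = 1 this is the Cayley count of rooted labeled trees on n vertices, divided by n!.
For n = 19: 8^19 * 19^18 / 19! = 144115188075855872 * 104127350297911241532841/121645100408832000 = 12051498149690331337951905818083328/97692469875.

12051498149690331337951905818083328/97692469875


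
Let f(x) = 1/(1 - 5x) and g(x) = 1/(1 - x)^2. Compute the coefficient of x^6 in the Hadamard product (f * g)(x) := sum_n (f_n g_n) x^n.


f has coefficients f_k = 5^k. For g = 1/(1 - x)^2 the coefficient is g_k = C(k + 1, 1) = k + 1. The Hadamard coefficient is (f * g)_k = 5^k * (k + 1).
For k = 6: 5^6 * 7 = 15625 * 7 = 109375.

109375


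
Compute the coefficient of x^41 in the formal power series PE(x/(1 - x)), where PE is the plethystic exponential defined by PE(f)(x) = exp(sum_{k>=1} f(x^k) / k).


For f(x) = x/(1 - x) we have
sum_{k>=1} f(x^k) / k = sum_{k>=1} (1/k) * x^k / (1 - x^k) = sum_{k, m >= 1} x^(k m) / k,
which after exponentiating simplifies to
PE(x/(1 - x)) = prod_{k>=1} 1 / (1 - x^k).
This is the generating function for the partition function p(n), so the coefficient of x^41 is p(41).
Computing p(41) by dynamic programming over parts 1, 2, ..., 41: p(41) = 44583.

44583


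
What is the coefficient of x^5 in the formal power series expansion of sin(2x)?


The Maclaurin series is sin(t) = sum_{k>=0} (-1)^k t^(2k+1) / (2k+1)!, so substituting t = 2x, only odd powers of x are nonzero, with coefficient of x^(2k+1) equal to (-1)^k 2^(2k+1) / (2k+1)!.
Write 5 = 2*2 + 1, giving the coefficient (-1)^2 * 2^5 / 5! = 32/120 = 4/15.

4/15


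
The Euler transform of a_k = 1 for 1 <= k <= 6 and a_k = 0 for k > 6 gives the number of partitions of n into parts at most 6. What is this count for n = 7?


Partitions of 7 into parts at most 6:
Using generating function (1-x)^(-1)(1-x^2)^(-1)...(1-x^6)^(-1),
the coefficient of x^7 = 14

14


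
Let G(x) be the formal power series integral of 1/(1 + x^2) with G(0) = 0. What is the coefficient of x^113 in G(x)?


1/(1 + x^2) = sum_{j>=0} (-1)^j x^(2j). Integrating termwise with G(0) = 0:
G(x) = sum_{j>=0} (-1)^j x^(2j+1) / (2j+1) = arctan(x).
Only odd powers are nonzero. For x^113 write 113 = 2*56 + 1, giving
(-1)^56 / 113 = 1/113 = 1/113.

1/113


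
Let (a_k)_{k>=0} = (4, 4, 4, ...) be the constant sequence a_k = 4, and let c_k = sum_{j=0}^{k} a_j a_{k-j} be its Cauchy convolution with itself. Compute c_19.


Since a_j = 4 for all j >= 0, the convolution sum becomes
c_k = sum_{j=0}^{k} 4 * 4 = 16 * (k + 1).
Equivalently, the generating function of (a_k) is 4/(1 - x) and its square is 16/(1 - x)^2 = sum_{k>=0} 16(k + 1) x^k.
For k = 19: 16 * 20 = 320.

320


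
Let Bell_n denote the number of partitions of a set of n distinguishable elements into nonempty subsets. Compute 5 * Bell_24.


Bell_24 can be computed from the Bell triangle or from Dobinski's identity Bell_n = (1/e) * sum_{k>=0} k^n / k!.
Computing Bell_24 = 445958869294805289.
Then 5 * 445958869294805289 = 2229794346474026445.

2229794346474026445


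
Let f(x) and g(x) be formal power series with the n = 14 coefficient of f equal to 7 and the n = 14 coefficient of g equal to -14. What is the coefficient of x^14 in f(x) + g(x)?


Addition of formal power series is termwise.
The coefficient of x^14 in f + g = 7 + -14
= -7

-7


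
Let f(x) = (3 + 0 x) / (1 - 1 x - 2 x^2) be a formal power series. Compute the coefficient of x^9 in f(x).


Write f(x) = sum_{k>=0} a_k x^k. Multiplying both sides by 1 - 1 x - 2 x^2 gives
(1 - 1 x - 2 x^2) sum_{k>=0} a_k x^k = 3 + 0 x.
Matching coefficients:
 x^0: a_0 = 3
 x^1: a_1 - 1 a_0 = 0  =>  a_1 = 1*3 + 0 = 3
 x^k (k >= 2): a_k = 1 a_{k-1} + 2 a_{k-2}.
Iterating: a_2 = 9, a_3 = 15, a_4 = 33, a_5 = 63, a_6 = 129, a_7 = 255, a_8 = 513, a_9 = 1023.
So the coefficient of x^9 is 1023.

1023


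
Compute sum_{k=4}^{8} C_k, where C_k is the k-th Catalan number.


C_4 through C_8: 14, 42, 132, 429, 1430
Sum = 14 + 42 + 132 + 429 + 1430
= 2047

2047


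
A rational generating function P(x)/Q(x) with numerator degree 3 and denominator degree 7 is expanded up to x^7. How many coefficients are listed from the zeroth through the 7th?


Expanding up to x^7 gives the coefficients for x^0, x^1, ..., x^7.
That is 7 + 1 = 8 coefficients in total.

8


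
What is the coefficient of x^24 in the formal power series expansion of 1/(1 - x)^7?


The negative binomial / multiset identity is
1/(1 - x)^r = sum_{k>=0} C(k + r - 1, r - 1) x^k.
Here r = 7 and k = 24, so the coefficient is
C(24 + 6, 6) = C(30, 6)
= 593775

593775


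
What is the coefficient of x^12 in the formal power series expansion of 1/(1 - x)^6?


The expansion 1/(1 - x)^r = sum_{k>=0} C(k + r - 1, r - 1) x^k follows from the multiset / negative-binomial theorem (or from repeated differentiation of the geometric series).
For r = 6 and k = 12:
C(17, 5) = 355687428096000 / (120 * 479001600) = 6188.

6188


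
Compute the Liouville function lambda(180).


The Liouville function is lambda(k) = (-1)^Omega(k), where Omega(k) counts the prime factors of k with multiplicity.
Factoring: 180 = 2 * 2 * 3 * 3 * 5, so Omega(180) = 5.
lambda(180) = (-1)^5 = -1.

-1


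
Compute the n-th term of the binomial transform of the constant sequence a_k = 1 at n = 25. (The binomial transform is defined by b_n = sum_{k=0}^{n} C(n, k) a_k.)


With a_k = 1 for all k, b_n = sum_{k=0}^{n} C(n, k) = 2^n by the binomial theorem.
For n = 25: 2^25 = 33554432.

33554432


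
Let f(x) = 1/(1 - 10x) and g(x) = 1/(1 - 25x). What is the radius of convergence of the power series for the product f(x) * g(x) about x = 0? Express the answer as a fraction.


The radius of 1/(1 - 10x) is 1/10 (nearest singularity at x = 1/10), and the radius of 1/(1 - 25x) is 1/25.
The product f(x)*g(x) = 1/((1 - 10x)(1 - 25x)) has singularities at both 1/10 and 1/25, so its radius of convergence is the distance to the nearest one:
min(1/10, 1/25) = 1/25.

1/25


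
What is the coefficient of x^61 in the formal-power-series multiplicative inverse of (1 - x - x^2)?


Let the inverse be f(x) = sum_{k>=0} a_k x^k. From f(x) * (1 - x - x^2) = 1 and matching coefficients:
 x^0: a_0 = 1.
 x^1: a_1 - a_0 = 0, so a_1 = 1.
 x^k (k >= 2): a_k - a_{k-1} - a_{k-2} = 0, i.e. a_k = a_{k-1} + a_{k-2}.
This is the Fibonacci-type recurrence shifted so that a_0 = a_1 = 1.
Iterating: a_0=1, a_1=1, a_2=2, a_3=3, a_4=5, a_5=8, a_6=13, a_7=21, a_8=34, a_9=55, ...
a_61 = 4052739537881.

4052739537881


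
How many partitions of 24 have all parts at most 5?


Using the generating function (1-x)^(-1)(1-x^2)^(-1)...(1-x^5)^(-1),
the coefficient of x^24 counts these restricted partitions.
Result = 333

333


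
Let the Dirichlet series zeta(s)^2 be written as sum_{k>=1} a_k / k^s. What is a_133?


The Dirichlet convolution of the constant function 1 with itself gives (1 * 1)(k) = sum_{d | k} 1 = d(k), the number of positive divisors of k.
Since zeta(s) = sum_{k>=1} 1/k^s, we have zeta(s)^2 = sum_{k>=1} d(k)/k^s, so a_k = d(k).
For k = 133: the divisors are 1, 7, 19, 133.
Count = 4.

4


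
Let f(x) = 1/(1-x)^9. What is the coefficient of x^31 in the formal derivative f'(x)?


Differentiate: d/dx [ 1/(1-x)^r ] = r / (1-x)^(r+1).
Here r = 9, so f'(x) = 9 / (1-x)^10.
The expansion of 1/(1-x)^(r+1) has coefficient of x^n equal to C(n+r, r).
So the coefficient of x^31 in f'(x) is
9 * C(40, 9) = 9 * 273438880 = 2460949920

2460949920


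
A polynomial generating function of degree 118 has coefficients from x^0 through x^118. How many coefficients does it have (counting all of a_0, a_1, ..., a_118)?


A polynomial of degree 118 takes the form a_0 + a_1 x + ... + a_118 x^118.
The number of coefficients is 118 + 1 = 119.

119


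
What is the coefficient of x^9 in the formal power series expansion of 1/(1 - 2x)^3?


The general identity 1/(1 - c x)^r = sum_{k>=0} c^k C(k + r - 1, r - 1) x^k follows by substituting y = c x into 1/(1 - y)^r = sum_{k>=0} C(k + r - 1, r - 1) y^k.
For c = 2, r = 3, k = 9:
2^9 * C(11, 2) = 512 * 55 = 28160.

28160


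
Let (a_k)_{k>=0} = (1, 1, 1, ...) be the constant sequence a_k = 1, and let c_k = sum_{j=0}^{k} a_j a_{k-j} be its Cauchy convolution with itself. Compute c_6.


Since a_j = 1 for all j >= 0, the convolution sum becomes
c_k = sum_{j=0}^{k} 1 * 1 = 1 * (k + 1).
Equivalently, the generating function of (a_k) is 1/(1 - x) and its square is 1/(1 - x)^2 = sum_{k>=0} 1(k + 1) x^k.
For k = 6: 1 * 7 = 7.

7


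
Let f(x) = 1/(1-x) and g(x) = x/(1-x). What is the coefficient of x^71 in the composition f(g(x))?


First simplify the composition: f(g(x)) = 1/(1 - x/(1-x)) = (1-x)/((1-x) - x) = (1-x)/(1-2x).
Now extract the coefficient. Write (1-x)/(1-2x) = 1/(1-2x) - x/(1-2x).
The coefficient of x^n in 1/(1-2x) is 2^n, and in x/(1-2x) is 2^(n-1) (for n >= 1).
So the coefficient of x^71 is 2^71 - 2^70 = 2361183241434822606848 - 1180591620717411303424 = 1180591620717411303424.

1180591620717411303424


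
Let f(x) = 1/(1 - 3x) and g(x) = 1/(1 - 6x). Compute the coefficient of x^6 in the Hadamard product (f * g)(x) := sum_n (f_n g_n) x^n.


f has coefficients f_k = 3^k and g has coefficients g_k = 6^k, so the Hadamard product has coefficient (f*g)_k = 3^k * 6^k = 18^k.
For k = 6: 18^6 = 34012224.

34012224


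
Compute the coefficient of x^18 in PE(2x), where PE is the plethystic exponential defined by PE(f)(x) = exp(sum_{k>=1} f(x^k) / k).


With f(x) = 2x, the exponent is sum_{k>=1} 2 x^k / k = 2 * (-ln(1 - x)). Exponentiating:
PE(2x) = exp(-2 ln(1 - x)) = 1/(1 - x)^2.
By the negative binomial expansion, [x^n] 1/(1 - x)^2 = C(n + 1, 1).
For n = 18: C(19, 1) = 19.

19


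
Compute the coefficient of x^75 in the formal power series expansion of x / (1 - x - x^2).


Let f(x) = sum_{k>=0} a_k x^k. Multiplying f(x) * (1 - x - x^2) = x and matching coefficients gives a_0 = 0, a_1 = 1, and a_k = a_{k-1} + a_{k-2} for k >= 2. These are the Fibonacci numbers F_k.
Iterating from F_0 = 0, F_1 = 1:
F_0=0, F_1=1, F_2=1, F_3=2, F_4=3, F_5=5, F_6=8, F_7=13, F_8=21, F_9=34, ...
F_75 = 2111485077978050.

2111485077978050


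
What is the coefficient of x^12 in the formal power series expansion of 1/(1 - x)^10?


The negative binomial / multiset identity is
1/(1 - x)^r = sum_{k>=0} C(k + r - 1, r - 1) x^k.
Here r = 10 and k = 12, so the coefficient is
C(12 + 9, 9) = C(21, 9)
= 293930

293930


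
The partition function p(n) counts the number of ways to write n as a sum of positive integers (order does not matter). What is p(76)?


Using the generating function prod_{k>=1} 1/(1-x^k), we compute p(76).
By dynamic programming over parts 1 through 76:
p(76) = 9289091

9289091


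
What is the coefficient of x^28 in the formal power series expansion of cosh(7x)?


The Maclaurin series is cosh(t) = sum_{m>=0} t^(2m) / (2m)!, so substituting t = 7x, only even powers of x are nonzero, with coefficient of x^(2m) equal to 7^(2m) / (2m)!.
For x^28 the coefficient is 7^28/28! = 459986536544739960976801/304888344611713860501504000000 = 191581231380566414401/126983900296423931904000000.

191581231380566414401/126983900296423931904000000


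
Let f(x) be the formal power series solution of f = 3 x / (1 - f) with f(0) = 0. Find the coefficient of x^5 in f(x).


Apply Lagrange inversion: f = 3 x * phi(f) with phi(t) = 1/(1 - t), so
[x^n] f = 3^n * (1/n) [t^(n-1)] phi(t)^n = 3^n * (1/n) [t^(n-1)] (1 - t)^(-n) = 3^n * (1/n) C(2n - 2, n - 1) = 3^n * C_{n-1}.
For n = 5: C_4 = C(8, 4) / 5 = 70/5 = 14.
With the 3^5 = 243 factor, the coefficient is 243 * 14 = 3402.

3402


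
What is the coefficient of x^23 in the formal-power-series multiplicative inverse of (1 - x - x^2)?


Let the inverse be f(x) = sum_{k>=0} a_k x^k. From f(x) * (1 - x - x^2) = 1 and matching coefficients:
 x^0: a_0 = 1.
 x^1: a_1 - a_0 = 0, so a_1 = 1.
 x^k (k >= 2): a_k - a_{k-1} - a_{k-2} = 0, i.e. a_k = a_{k-1} + a_{k-2}.
This is the Fibonacci-type recurrence shifted so that a_0 = a_1 = 1.
Iterating: a_0=1, a_1=1, a_2=2, a_3=3, a_4=5, a_5=8, a_6=13, a_7=21, a_8=34, a_9=55, ...
a_23 = 46368.

46368


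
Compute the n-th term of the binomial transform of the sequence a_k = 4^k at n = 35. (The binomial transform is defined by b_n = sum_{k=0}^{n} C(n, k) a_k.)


With a_k = 4^k, b_n = sum_{k=0}^{n} C(n, k) 4^k = (1 + 4)^n by the binomial theorem.
For n = 35: (1 + 4)^35 = 5^35 = 2910383045673370361328125.

2910383045673370361328125


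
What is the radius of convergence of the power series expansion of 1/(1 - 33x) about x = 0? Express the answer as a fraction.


Expanding 1/(1 - 33x) = sum_{k>=0} 33^k x^k, the series converges when |33x| < 1, i.e., |x| < 1/33.
So the radius of convergence is 1/33 = 1/33.

1/33


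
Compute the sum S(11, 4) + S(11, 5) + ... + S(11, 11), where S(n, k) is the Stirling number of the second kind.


By definition, S(n, k) counts partitions of an n-set into exactly k nonempty blocks.
Computing row n = 11 for k = 4..11:
S(11, k): 145750, 246730, 179487, 63987, 11880, 1155, 55, 1
Sum = 649045.

649045


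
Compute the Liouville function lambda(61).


The Liouville function is lambda(k) = (-1)^Omega(k), where Omega(k) counts the prime factors of k with multiplicity.
Factoring: 61 = 61, so Omega(61) = 1.
lambda(61) = (-1)^1 = -1.

-1


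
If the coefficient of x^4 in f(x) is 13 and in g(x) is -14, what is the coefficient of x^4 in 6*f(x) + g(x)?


Scalar multiplication scales coefficients: 6 * 13 = 78.
Then add the g coefficient: 78 + -14
= 64

64


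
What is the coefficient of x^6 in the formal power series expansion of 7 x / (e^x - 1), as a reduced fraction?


The exponential generating function for Bernoulli numbers is
x / (e^x - 1) = sum_{k>=0} B_k x^k / k!.
So the coefficient of x^6 in 7 x / (e^x - 1) is 7 B_6 / 6!.
Computing: B_6 = 1/42, 6! = 720, giving
7 * 1/42 / 720 = 1/4320.

1/4320


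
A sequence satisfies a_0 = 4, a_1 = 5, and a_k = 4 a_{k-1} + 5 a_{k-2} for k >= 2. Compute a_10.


The characteristic equation is t^2 - 4 t - 5 = 0, with roots r_1 = 5 and r_2 = -1 (so c_1 = r_1 + r_2, c_2 = -r_1 r_2 as required).
One can use the closed form a_n = A r_1^n + B r_2^n, but direct iteration is more reliable:
a_0 = 4, a_1 = 5, a_2 = 40, a_3 = 185, a_4 = 940, a_5 = 4685, a_6 = 23440, a_7 = 117185, a_8 = 585940, a_9 = 2929685, a_10 = 14648440.
So a_10 = 14648440.

14648440


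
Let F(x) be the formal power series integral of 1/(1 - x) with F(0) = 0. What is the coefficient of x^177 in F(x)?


1/(1 - x) = sum_{k>=0} x^k. Integrating termwise and using F(0) = 0 gives
F(x) = sum_{k>=0} x^(k+1) / (k+1) = sum_{m>=1} x^m / m = -ln(1 - x).
So the coefficient of x^177 is 1/177 = 1/177.

1/177


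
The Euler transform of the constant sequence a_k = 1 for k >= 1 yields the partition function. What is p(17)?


The Euler transform converts the sequence a_k = 1 into the number of integer partitions.
Using the recurrence or dynamic programming:
p(17) = 297

297


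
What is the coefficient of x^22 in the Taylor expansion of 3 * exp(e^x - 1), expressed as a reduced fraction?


exp(e^x - 1) = sum_{k>=0} Bell_k x^k / k!, where Bell_k is the k-th Bell number.
So the coefficient of x^22 is 3 * Bell_22 / 22!.
Computing: Bell_22 = 4506715738447323 and 22! = 1124000727777607680000, giving
3 * 4506715738447323/1124000727777607680000 = 88366975263673/7346409985474560000.

88366975263673/7346409985474560000


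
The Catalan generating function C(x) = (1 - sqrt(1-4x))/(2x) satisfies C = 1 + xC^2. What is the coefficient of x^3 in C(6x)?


Substituting x -> 6x scales the n-th coefficient by 6^n, so [x^3] C(6x) = 6^3 * C_3.
C_3 = C(2*3, 3)/(4) = 20/4 = 5.
So 6^3 * 5 = 216 * 5 = 1080.

1080


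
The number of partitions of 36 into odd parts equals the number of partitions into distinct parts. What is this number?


Computing partitions of 36 into odd parts (1, 3, 5, ...):
Using the generating function prod_{k>=0} 1/(1-x^(2k+1)),
the count is 668

668


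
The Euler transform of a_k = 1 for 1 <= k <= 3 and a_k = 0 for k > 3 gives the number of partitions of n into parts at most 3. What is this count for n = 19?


Partitions of 19 into parts at most 3:
Using generating function (1-x)^(-1)(1-x^2)^(-1)(1-x^3)^(-1),
the coefficient of x^19 = 40

40


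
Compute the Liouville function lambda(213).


The Liouville function is lambda(k) = (-1)^Omega(k), where Omega(k) counts the prime factors of k with multiplicity.
Factoring: 213 = 3 * 71, so Omega(213) = 2.
lambda(213) = (-1)^2 = 1.

1


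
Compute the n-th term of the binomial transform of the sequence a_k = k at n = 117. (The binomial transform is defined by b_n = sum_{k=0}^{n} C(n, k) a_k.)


With a_k = k, b_n = sum_{k=0}^{n} C(n, k) k. Using k * C(n, k) = n * C(n-1, k-1) gives b_n = n * sum_{k>=1} C(n-1, k-1) = n * 2^(n-1).
For n = 117: 117 * 2^116 = 117 * 83076749736557242056487941267521536 = 9719979719177197320609089128300019712.

9719979719177197320609089128300019712


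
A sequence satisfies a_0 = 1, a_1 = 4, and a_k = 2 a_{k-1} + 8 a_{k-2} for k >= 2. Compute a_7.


The characteristic equation is t^2 - 2 t - 8 = 0, with roots r_1 = 4 and r_2 = -2 (so c_1 = r_1 + r_2, c_2 = -r_1 r_2 as required).
One can use the closed form a_n = A r_1^n + B r_2^n, but direct iteration is more reliable:
a_0 = 1, a_1 = 4, a_2 = 16, a_3 = 64, a_4 = 256, a_5 = 1024, a_6 = 4096, a_7 = 16384.
So a_7 = 16384.

16384


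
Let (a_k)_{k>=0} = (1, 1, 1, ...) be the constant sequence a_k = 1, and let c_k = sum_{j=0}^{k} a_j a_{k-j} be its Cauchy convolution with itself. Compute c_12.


Since a_j = 1 for all j >= 0, the convolution sum becomes
c_k = sum_{j=0}^{k} 1 * 1 = 1 * (k + 1).
Equivalently, the generating function of (a_k) is 1/(1 - x) and its square is 1/(1 - x)^2 = sum_{k>=0} 1(k + 1) x^k.
For k = 12: 1 * 13 = 13.

13


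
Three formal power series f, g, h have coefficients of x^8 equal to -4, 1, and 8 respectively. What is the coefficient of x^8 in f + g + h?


Series addition is componentwise:
-4 + 1 + 8
= 5

5


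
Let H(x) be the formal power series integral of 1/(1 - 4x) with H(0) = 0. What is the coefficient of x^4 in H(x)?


1/(1 - 4x) = sum_{k>=0} 4^k x^k. Integrating termwise with H(0) = 0:
H(x) = sum_{k>=0} 4^k x^(k+1) / (k+1) = sum_{m>=1} 4^(m-1) x^m / m.
For m = 4: 4^3/4 = 64/4 = 16.

16


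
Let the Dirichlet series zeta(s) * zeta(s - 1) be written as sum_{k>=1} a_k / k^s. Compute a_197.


Convolution gives a_k = sum_{d | k} d * 1 = sum_{d | k} d = sigma(k), the sum of positive divisors of k.
For k = 197, the divisors are 1, 197, so
sigma(197) = 1 + 197 = 198.

198


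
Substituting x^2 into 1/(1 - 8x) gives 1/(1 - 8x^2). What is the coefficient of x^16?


The coefficient of x^(2m) in 1/(1 - 8x^2) is 8^m.
With n = 16 = 2*8, the coefficient is 8^8 = 16777216.

16777216


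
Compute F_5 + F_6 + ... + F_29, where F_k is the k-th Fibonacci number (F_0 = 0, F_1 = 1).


Use the identity sum_{k=0}^{N} F_k = F_{N+2} - 1 (which follows from F_{k+2} - F_{k+1} = F_k). Then
sum_{k=5}^{29} F_k = (F_{31} - 1) - (F_{6} - 1) = F_{31} - F_{6}.
Computing: F_{31} = 1346269, F_{6} = 8, so
Sum = 1346269 - 8 = 1346261.

1346261


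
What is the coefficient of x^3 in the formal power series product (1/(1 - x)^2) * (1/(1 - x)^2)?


Combine the factors: (1/(1 - x)^2) * (1/(1 - x)^2) = 1/(1 - x)^4.
Then use 1/(1 - x)^r = sum_{k>=0} C(k + r - 1, r - 1) x^k with r = 4 and k = 3:
C(6, 3) = 20.

20


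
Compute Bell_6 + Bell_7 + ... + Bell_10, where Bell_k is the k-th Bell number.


Recall Bell_k counts set partitions of a k-set (with Bell_0 = 1 by convention).
Bell_6 through Bell_10: 203, 877, 4140, 21147, 115975
Sum = 203 + 877 + 4140 + 21147 + 115975 = 142342.

142342


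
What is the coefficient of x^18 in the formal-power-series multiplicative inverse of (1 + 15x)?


The inverse is 1/(1 + 15x). Apply the geometric identity 1/(1 - y) = sum_{k>=0} y^k with y = -15x:
1/(1 + 15x) = sum_{k>=0} (-15)^k x^k.
So the coefficient of x^18 is (-15)^18 = 1477891880035400390625.

1477891880035400390625


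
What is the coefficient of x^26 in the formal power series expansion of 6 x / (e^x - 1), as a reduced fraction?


The exponential generating function for Bernoulli numbers is
x / (e^x - 1) = sum_{k>=0} B_k x^k / k!.
So the coefficient of x^26 in 6 x / (e^x - 1) is 6 B_26 / 26!.
Computing: B_26 = 8553103/6, 26! = 403291461126605635584000000, giving
6 * 8553103/6 / 403291461126605635584000000 = 657931/31022420086661971968000000.

657931/31022420086661971968000000


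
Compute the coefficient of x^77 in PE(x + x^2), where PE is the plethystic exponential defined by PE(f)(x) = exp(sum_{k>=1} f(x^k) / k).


With f(x) = x + x^2, the exponent is sum_{k>=1} (x^k + x^(2k)) / k = -ln(1 - x) - ln(1 - x^2). Exponentiating:
PE(x + x^2) = 1 / ((1 - x)(1 - x^2)).
This is the generating function for partitions of n into parts of size 1 or 2. The number of 2's can be any j in 0..38, and the rest are 1's, so
[x^77] = floor(77/2) + 1 = 39.

39


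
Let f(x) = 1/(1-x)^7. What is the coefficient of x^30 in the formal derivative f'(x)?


Differentiate: d/dx [ 1/(1-x)^r ] = r / (1-x)^(r+1).
Here r = 7, so f'(x) = 7 / (1-x)^8.
The expansion of 1/(1-x)^(r+1) has coefficient of x^n equal to C(n+r, r).
So the coefficient of x^30 in f'(x) is
7 * C(37, 7) = 7 * 10295472 = 72068304

72068304


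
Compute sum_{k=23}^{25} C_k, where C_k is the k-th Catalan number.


C_23 through C_25: 343059613650, 1289904147324, 4861946401452
Sum = 343059613650 + 1289904147324 + 4861946401452
= 6494910162426

6494910162426


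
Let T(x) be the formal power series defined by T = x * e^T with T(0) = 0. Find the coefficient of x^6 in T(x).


Apply the Lagrange inversion formula: if T = x * phi(T) with phi(t) = e^t, then
[x^n] T = (1/n) [t^(n-1)] phi(t)^n = (1/n) [t^(n-1)] e^(n t) = (1/n) * n^(n-1) / (n-1)! = n^(n-1) / n!.
When c = 1 this is the Cayley count of rooted labeled trees on n vertices, divided by n!.
For n = 6: 6^5 / 6! = 7776/720 = 54/5.

54/5


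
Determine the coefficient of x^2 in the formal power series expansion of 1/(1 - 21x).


The geometric series identity gives 1/(1 - c x) = sum_{k>=0} c^k x^k, so the coefficient of x^k is c^k.
Here c = 21 and k = 2.
Computing: 21^2 = 441

441


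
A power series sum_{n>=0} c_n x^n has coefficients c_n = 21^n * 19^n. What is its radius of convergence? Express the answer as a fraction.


By the root test (Cauchy-Hadamard), the radius is R = 1 / limsup_n |c_n|^(1/n).
Here |c_n|^(1/n) = (21^n * 19^n)^(1/n) = 21 * 19 = 399 for all n.
So R = 1/399 = 1/399.

1/399


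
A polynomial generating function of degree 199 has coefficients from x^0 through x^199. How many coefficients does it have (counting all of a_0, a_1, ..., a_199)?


A polynomial of degree 199 takes the form a_0 + a_1 x + ... + a_199 x^199.
The number of coefficients is 199 + 1 = 200.

200


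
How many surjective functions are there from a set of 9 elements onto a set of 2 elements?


By inclusion-exclusion on which target elements are missed, the number of surjections from an n-set onto a k-set is
surj(n, k) = sum_{j=0}^{k} (-1)^j C(k, j) (k - j)^n.
Equivalently surj(n, k) = k! * S(n, k), where S(n, k) is the Stirling number of the second kind.
For n = 9, k = 2:
S(9, 2) = 255, so
surj = 2! * 255 = 2 * 255 = 510.

510


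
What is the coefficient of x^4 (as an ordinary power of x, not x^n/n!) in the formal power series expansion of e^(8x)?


The exponential series is e^y = sum_{k>=0} y^k / k!. Substituting y = 8x gives
e^(8x) = sum_{k>=0} 8^k x^k / k!.
So the coefficient of x^n is a^n/n! with a = 8, n = 4:
8^4 / 4! = 4096/24 = 512/3

512/3


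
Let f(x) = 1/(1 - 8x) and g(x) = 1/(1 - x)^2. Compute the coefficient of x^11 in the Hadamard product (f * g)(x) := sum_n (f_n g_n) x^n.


f has coefficients f_k = 8^k. For g = 1/(1 - x)^2 the coefficient is g_k = C(k + 1, 1) = k + 1. The Hadamard coefficient is (f * g)_k = 8^k * (k + 1).
For k = 11: 8^11 * 12 = 8589934592 * 12 = 103079215104.

103079215104


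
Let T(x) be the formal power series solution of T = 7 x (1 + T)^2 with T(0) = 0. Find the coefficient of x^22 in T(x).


Apply the Lagrange inversion formula: if T = 7 x * phi(T) with phi(t) = (1 + t)^2, then [x^n] T = 7^n * (1/n) [t^(n-1)] phi(t)^n = 7^n * (1/n) [t^(n-1)] (1 + t)^(2n) = 7^n * (1/n) C(2n, n-1).
Using the identity C(2n, n-1) = C(2n, n) * n / (n+1), the unscaled factor equals C(2n, n) / (n+1) = C_n, the n-th Catalan number.
For n = 22: C_22 = C(44, 22) / 23 = 2104098963720/23 = 91482563640.
With the 7^22 = 3909821048582988049 factor, the coefficient is 3909821048582988049 * 91482563640 = 357680452898004736014001938360.

357680452898004736014001938360


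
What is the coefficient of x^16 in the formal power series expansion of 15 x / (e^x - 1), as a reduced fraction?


The exponential generating function for Bernoulli numbers is
x / (e^x - 1) = sum_{k>=0} B_k x^k / k!.
So the coefficient of x^16 in 15 x / (e^x - 1) is 15 B_16 / 16!.
Computing: B_16 = -3617/510, 16! = 20922789888000, giving
15 * -3617/510 / 20922789888000 = -3617/711374856192000.

-3617/711374856192000


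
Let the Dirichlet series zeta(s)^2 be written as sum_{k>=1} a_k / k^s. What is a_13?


The Dirichlet convolution of the constant function 1 with itself gives (1 * 1)(k) = sum_{d | k} 1 = d(k), the number of positive divisors of k.
Since zeta(s) = sum_{k>=1} 1/k^s, we have zeta(s)^2 = sum_{k>=1} d(k)/k^s, so a_k = d(k).
For k = 13: the divisors are 1, 13.
Count = 2.

2


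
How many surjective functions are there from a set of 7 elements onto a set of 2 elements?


By inclusion-exclusion on which target elements are missed, the number of surjections from an n-set onto a k-set is
surj(n, k) = sum_{j=0}^{k} (-1)^j C(k, j) (k - j)^n.
Equivalently surj(n, k) = k! * S(n, k), where S(n, k) is the Stirling number of the second kind.
For n = 7, k = 2:
S(7, 2) = 63, so
surj = 2! * 63 = 2 * 63 = 126.

126


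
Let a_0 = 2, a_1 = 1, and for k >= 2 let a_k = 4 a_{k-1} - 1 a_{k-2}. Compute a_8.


Iterating the recurrence forward:
a_0 = 2
a_1 = 1
a_2 = 4*1 - 1*2 = 2
a_3 = 4*2 - 1*1 = 7
a_4 = 4*7 - 1*2 = 26
a_5 = 4*26 - 1*7 = 97
a_6 = 4*97 - 1*26 = 362
a_7 = 4*362 - 1*97 = 1351
a_8 = 4*1351 - 1*362 = 5042
So a_8 = 5042.

5042


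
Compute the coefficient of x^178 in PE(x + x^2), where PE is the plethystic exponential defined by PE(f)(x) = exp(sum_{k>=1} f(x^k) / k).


With f(x) = x + x^2, the exponent is sum_{k>=1} (x^k + x^(2k)) / k = -ln(1 - x) - ln(1 - x^2). Exponentiating:
PE(x + x^2) = 1 / ((1 - x)(1 - x^2)).
This is the generating function for partitions of n into parts of size 1 or 2. The number of 2's can be any j in 0..89, and the rest are 1's, so
[x^178] = floor(178/2) + 1 = 90.

90


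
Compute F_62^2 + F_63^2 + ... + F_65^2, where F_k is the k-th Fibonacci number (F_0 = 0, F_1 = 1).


There is a standard identity sum_{k=0}^{N} F_k^2 = F_N * F_{N+1} (proved inductively from the telescoping relation F_k^2 = F_k F_{k+1} - F_{k-1} F_k). Then
sum_{k=62}^{65} F_k^2 = F_65 F_66 - F_61 F_62.
Computing: F_65 = 17167680177565, F_66 = 27777890035288, F_61 = 2504730781961, F_62 = 4052739537881.
Sum = 17167680177565 * 27777890035288 - 2504730781961 * 4052739537881 = 466730910661593197044949079.

466730910661593197044949079


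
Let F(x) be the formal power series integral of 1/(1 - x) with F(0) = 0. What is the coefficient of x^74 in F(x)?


1/(1 - x) = sum_{k>=0} x^k. Integrating termwise and using F(0) = 0 gives
F(x) = sum_{k>=0} x^(k+1) / (k+1) = sum_{m>=1} x^m / m = -ln(1 - x).
So the coefficient of x^74 is 1/74 = 1/74.

1/74


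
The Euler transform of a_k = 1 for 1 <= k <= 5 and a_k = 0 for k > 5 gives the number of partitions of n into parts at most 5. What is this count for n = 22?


Partitions of 22 into parts at most 5:
Using generating function (1-x)^(-1)(1-x^2)^(-1)...(1-x^5)^(-1),
the coefficient of x^22 = 255

255


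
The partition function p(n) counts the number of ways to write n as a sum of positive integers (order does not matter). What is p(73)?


Using the generating function prod_{k>=1} 1/(1-x^k), we compute p(73).
By dynamic programming over parts 1 through 73:
p(73) = 6185689

6185689


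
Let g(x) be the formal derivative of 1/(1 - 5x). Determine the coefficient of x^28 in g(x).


Differentiate termwise: d/dx sum_{k>=0} 5^k x^k = sum_{k>=1} k 5^k x^(k-1) = sum_{j>=0} (j+1) 5^(j+1) x^j.
Equivalently, d/dx [1/(1 - 5x)] = 5/(1 - 5x)^2.
For j = 28: 29 * 5^29 = 29 * 186264514923095703125 = 5401670932769775390625.

5401670932769775390625


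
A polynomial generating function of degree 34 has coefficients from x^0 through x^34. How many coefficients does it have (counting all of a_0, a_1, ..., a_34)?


A polynomial of degree 34 takes the form a_0 + a_1 x + ... + a_34 x^34.
The number of coefficients is 34 + 1 = 35.

35


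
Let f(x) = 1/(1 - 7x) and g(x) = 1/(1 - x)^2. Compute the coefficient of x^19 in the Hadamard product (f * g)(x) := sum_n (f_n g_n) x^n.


f has coefficients f_k = 7^k. For g = 1/(1 - x)^2 the coefficient is g_k = C(k + 1, 1) = k + 1. The Hadamard coefficient is (f * g)_k = 7^k * (k + 1).
For k = 19: 7^19 * 20 = 11398895185373143 * 20 = 227977903707462860.

227977903707462860


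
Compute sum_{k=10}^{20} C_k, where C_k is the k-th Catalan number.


C_10 through C_20: 16796, 58786, 208012, 742900, 2674440, 9694845, 35357670, 129644790, 477638700, 1767263190, 6564120420
Sum = 16796 + 58786 + 208012 + 742900 + 2674440 + 9694845 + 35357670 + 129644790 + 477638700 + 1767263190 + 6564120420
= 8987420549

8987420549


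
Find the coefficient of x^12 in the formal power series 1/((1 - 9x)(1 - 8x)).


By partial fractions or Cauchy convolution:
The coefficient equals sum_{k=0}^{12} 9^k * 8^(12-k).
= 1992110014441

1992110014441


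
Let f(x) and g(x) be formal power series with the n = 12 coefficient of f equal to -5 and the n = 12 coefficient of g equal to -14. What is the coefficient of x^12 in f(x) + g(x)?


Addition of formal power series is termwise.
The coefficient of x^12 in f + g = -5 + -14
= -19

-19


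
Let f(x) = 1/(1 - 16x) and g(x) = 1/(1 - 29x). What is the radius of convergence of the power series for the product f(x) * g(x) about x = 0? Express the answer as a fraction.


The radius of 1/(1 - 16x) is 1/16 (nearest singularity at x = 1/16), and the radius of 1/(1 - 29x) is 1/29.
The product f(x)*g(x) = 1/((1 - 16x)(1 - 29x)) has singularities at both 1/16 and 1/29, so its radius of convergence is the distance to the nearest one:
min(1/16, 1/29) = 1/29.

1/29


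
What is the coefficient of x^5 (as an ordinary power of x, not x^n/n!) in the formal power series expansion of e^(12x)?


The exponential series is e^y = sum_{k>=0} y^k / k!. Substituting y = 12x gives
e^(12x) = sum_{k>=0} 12^k x^k / k!.
So the coefficient of x^n is a^n/n! with a = 12, n = 5:
12^5 / 5! = 248832/120 = 10368/5

10368/5


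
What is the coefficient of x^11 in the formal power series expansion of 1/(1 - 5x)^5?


The general identity 1/(1 - c x)^r = sum_{k>=0} c^k C(k + r - 1, r - 1) x^k follows by substituting y = c x into 1/(1 - y)^r = sum_{k>=0} C(k + r - 1, r - 1) y^k.
For c = 5, r = 5, k = 11:
5^11 * C(15, 4) = 48828125 * 1365 = 66650390625.

66650390625


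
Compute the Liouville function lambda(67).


The Liouville function is lambda(k) = (-1)^Omega(k), where Omega(k) counts the prime factors of k with multiplicity.
Factoring: 67 = 67, so Omega(67) = 1.
lambda(67) = (-1)^1 = -1.

-1


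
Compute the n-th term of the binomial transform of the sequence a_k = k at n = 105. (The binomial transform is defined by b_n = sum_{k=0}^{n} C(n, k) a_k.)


With a_k = k, b_n = sum_{k=0}^{n} C(n, k) k. Using k * C(n, k) = n * C(n-1, k-1) gives b_n = n * sum_{k>=1} C(n-1, k-1) = n * 2^(n-1).
For n = 105: 105 * 2^104 = 105 * 20282409603651670423947251286016 = 2129653008383425394514461385031680.

2129653008383425394514461385031680


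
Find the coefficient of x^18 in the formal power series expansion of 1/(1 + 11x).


Write 1/(1 + c x) = 1/(1 - (-c) x) and apply the geometric-series identity
1/(1 - y) = sum_{k>=0} y^k to get 1/(1 + c x) = sum_{k>=0} (-c)^k x^k.
So the coefficient of x^k is (-c)^k = (-1)^k * c^k.
Here c = 11 and k = 18:
(-11)^18 = 1 * 5559917313492231481 = 5559917313492231481

5559917313492231481


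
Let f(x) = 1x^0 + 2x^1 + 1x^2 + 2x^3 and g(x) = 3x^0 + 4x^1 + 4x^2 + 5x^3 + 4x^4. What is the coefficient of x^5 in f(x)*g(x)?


Cauchy product at x^5:
2*4 + 1*5 + 2*4
= 21

21


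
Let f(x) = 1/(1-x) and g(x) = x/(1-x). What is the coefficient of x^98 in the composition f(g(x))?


First simplify the composition: f(g(x)) = 1/(1 - x/(1-x)) = (1-x)/((1-x) - x) = (1-x)/(1-2x).
Now extract the coefficient. Write (1-x)/(1-2x) = 1/(1-2x) - x/(1-2x).
The coefficient of x^n in 1/(1-2x) is 2^n, and in x/(1-2x) is 2^(n-1) (for n >= 1).
So the coefficient of x^98 is 2^98 - 2^97 = 316912650057057350374175801344 - 158456325028528675187087900672 = 158456325028528675187087900672.

158456325028528675187087900672
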